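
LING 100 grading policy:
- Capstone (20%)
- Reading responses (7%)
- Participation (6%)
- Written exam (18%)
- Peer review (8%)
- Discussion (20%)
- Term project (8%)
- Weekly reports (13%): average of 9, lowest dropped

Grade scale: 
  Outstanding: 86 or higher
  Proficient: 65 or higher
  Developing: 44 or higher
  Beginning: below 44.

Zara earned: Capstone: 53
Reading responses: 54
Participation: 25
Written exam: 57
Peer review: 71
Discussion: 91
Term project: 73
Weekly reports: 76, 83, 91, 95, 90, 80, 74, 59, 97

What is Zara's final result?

Proficient

Weekly reports: drop 59 → average of remaining 8 = 686/8 = 85.75
Weighted total:
  Capstone 53 × 0.2 = 10.6
  Reading responses 54 × 0.07 = 3.78
  Participation 25 × 0.06 = 1.5
  Written exam 57 × 0.18 = 10.26
  Peer review 71 × 0.08 = 5.68
  Discussion 91 × 0.2 = 18.2
  Term project 73 × 0.08 = 5.84
  Weekly reports 85.75 × 0.13 = 11.1475
Sum = 67.0075
67.0075 is ≥ 65 and < 86 → Proficient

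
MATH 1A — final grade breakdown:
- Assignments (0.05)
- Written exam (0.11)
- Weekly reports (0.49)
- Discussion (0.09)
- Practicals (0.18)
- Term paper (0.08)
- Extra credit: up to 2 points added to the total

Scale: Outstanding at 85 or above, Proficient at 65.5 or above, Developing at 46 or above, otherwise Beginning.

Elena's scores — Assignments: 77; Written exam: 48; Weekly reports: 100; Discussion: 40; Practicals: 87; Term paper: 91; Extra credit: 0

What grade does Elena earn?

Weighted total:
  Assignments 77 × 0.05 = 3.85
  Written exam 48 × 0.11 = 5.28
  Weekly reports 100 × 0.49 = 49
  Discussion 40 × 0.09 = 3.6
  Practicals 87 × 0.18 = 15.66
  Term paper 91 × 0.08 = 7.28
Sum = 84.67
Extra credit: 84.67 + 0 = 84.67
84.67 is ≥ 65.5 and < 85 → Proficient

Proficient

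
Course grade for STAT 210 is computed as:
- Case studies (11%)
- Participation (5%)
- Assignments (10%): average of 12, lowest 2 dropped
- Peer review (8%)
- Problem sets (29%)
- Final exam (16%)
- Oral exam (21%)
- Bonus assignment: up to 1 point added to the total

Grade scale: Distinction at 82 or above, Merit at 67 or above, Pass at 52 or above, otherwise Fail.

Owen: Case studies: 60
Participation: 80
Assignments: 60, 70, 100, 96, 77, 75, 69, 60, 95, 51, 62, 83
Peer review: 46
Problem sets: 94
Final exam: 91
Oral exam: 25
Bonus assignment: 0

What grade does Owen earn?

Assignments: drop 51, 60 → average of remaining 10 = 787/10 = 78.7
Weighted total:
  Case studies 60 × 0.11 = 6.6
  Participation 80 × 0.05 = 4
  Assignments 78.7 × 0.1 = 7.87
  Peer review 46 × 0.08 = 3.68
  Problem sets 94 × 0.29 = 27.26
  Final exam 91 × 0.16 = 14.56
  Oral exam 25 × 0.21 = 5.25
Sum = 69.22
Bonus assignment: 69.22 + 0 = 69.22
69.22 is ≥ 67 and < 82 → Merit

Merit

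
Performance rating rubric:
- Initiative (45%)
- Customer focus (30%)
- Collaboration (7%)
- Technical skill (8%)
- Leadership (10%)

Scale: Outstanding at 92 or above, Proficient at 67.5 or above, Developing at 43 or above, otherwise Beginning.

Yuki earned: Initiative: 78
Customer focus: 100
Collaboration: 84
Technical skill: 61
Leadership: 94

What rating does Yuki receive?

Proficient

Weighted total:
  Initiative 78 × 0.45 = 35.1
  Customer focus 100 × 0.3 = 30
  Collaboration 84 × 0.07 = 5.88
  Technical skill 61 × 0.08 = 4.88
  Leadership 94 × 0.1 = 9.4
Sum = 85.26
85.26 is ≥ 67.5 and < 92 → Proficient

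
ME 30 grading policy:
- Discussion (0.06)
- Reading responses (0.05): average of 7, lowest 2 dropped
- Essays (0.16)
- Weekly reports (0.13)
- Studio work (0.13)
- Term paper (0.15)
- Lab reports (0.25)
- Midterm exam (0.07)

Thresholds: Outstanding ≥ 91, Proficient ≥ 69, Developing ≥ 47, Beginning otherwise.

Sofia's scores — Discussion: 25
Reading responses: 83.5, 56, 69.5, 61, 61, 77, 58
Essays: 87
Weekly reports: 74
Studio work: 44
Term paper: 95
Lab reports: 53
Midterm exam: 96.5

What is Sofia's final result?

Developing

Reading responses: drop 56, 58 → average of remaining 5 = 352/5 = 70.4
Weighted total:
  Discussion 25 × 0.06 = 1.5
  Reading responses 70.4 × 0.05 = 3.52
  Essays 87 × 0.16 = 13.92
  Weekly reports 74 × 0.13 = 9.62
  Studio work 44 × 0.13 = 5.72
  Term paper 95 × 0.15 = 14.25
  Lab reports 53 × 0.25 = 13.25
  Midterm exam 96.5 × 0.07 = 6.755
Sum = 68.535
68.535 is ≥ 47 and < 69 → Developing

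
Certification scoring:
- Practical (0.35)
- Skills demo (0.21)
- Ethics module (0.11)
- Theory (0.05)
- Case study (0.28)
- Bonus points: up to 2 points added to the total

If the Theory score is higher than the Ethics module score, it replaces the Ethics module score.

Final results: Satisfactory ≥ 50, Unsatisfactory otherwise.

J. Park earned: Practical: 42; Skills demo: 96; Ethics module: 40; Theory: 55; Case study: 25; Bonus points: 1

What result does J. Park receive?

Theory (55) > Ethics module (40), so Ethics module counts as 55.
Weighted total:
  Practical 42 × 0.35 = 14.7
  Skills demo 96 × 0.21 = 20.16
  Ethics module 55 × 0.11 = 6.05
  Theory 55 × 0.05 = 2.75
  Case study 25 × 0.28 = 7
Sum = 50.66
Bonus points: 50.66 + 1 = 51.66
51.66 ≥ 50 → Satisfactory

Satisfactory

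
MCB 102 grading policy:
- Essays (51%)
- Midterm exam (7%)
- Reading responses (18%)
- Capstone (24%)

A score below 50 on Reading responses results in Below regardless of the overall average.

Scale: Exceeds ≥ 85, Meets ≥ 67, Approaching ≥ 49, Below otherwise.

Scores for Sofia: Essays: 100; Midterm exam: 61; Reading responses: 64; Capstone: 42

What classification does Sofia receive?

Reading responses score 64 ≥ 50: minimum met.
Weighted total:
  Essays 100 × 0.51 = 51
  Midterm exam 61 × 0.07 = 4.27
  Reading responses 64 × 0.18 = 11.52
  Capstone 42 × 0.24 = 10.08
Sum = 76.87
76.87 is ≥ 67 and < 85 → Meets

Meets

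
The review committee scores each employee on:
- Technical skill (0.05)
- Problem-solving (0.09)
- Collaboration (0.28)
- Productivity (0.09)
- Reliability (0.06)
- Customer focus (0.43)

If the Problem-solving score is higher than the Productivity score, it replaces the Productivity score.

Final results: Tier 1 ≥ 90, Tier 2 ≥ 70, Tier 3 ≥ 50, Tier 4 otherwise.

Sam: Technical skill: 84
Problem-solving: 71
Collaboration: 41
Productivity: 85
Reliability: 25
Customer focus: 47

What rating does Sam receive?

Problem-solving (71) ≤ Productivity (85), so Productivity stays at 85.
Weighted total:
  Technical skill 84 × 0.05 = 4.2
  Problem-solving 71 × 0.09 = 6.39
  Collaboration 41 × 0.28 = 11.48
  Productivity 85 × 0.09 = 7.65
  Reliability 25 × 0.06 = 1.5
  Customer focus 47 × 0.43 = 20.21
Sum = 51.43
51.43 is ≥ 50 and < 70 → Tier 3

Tier 3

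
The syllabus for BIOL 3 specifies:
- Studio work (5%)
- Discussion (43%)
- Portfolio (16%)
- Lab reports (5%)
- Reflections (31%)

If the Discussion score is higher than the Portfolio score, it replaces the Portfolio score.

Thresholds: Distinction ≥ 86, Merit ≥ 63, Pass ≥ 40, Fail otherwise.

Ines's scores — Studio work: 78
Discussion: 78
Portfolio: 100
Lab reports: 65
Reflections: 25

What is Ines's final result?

Merit

Discussion (78) ≤ Portfolio (100), so Portfolio stays at 100.
Weighted total:
  Studio work 78 × 0.05 = 3.9
  Discussion 78 × 0.43 = 33.54
  Portfolio 100 × 0.16 = 16
  Lab reports 65 × 0.05 = 3.25
  Reflections 25 × 0.31 = 7.75
Sum = 64.44
64.44 is ≥ 63 and < 86 → Merit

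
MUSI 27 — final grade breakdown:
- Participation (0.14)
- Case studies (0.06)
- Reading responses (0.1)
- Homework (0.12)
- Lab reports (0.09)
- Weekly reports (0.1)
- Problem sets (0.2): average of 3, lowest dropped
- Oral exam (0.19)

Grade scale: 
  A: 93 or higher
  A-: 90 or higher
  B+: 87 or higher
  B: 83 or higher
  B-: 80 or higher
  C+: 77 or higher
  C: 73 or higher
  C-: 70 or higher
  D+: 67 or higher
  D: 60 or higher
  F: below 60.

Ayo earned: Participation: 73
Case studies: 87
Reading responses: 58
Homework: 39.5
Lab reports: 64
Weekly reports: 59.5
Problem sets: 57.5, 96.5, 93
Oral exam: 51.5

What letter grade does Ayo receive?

Problem sets: drop 57.5 → average of remaining 2 = 189.5/2 = 94.75
Weighted total:
  Participation 73 × 0.14 = 10.22
  Case studies 87 × 0.06 = 5.22
  Reading responses 58 × 0.1 = 5.8
  Homework 39.5 × 0.12 = 4.74
  Lab reports 64 × 0.09 = 5.76
  Weekly reports 59.5 × 0.1 = 5.95
  Problem sets 94.75 × 0.2 = 18.95
  Oral exam 51.5 × 0.19 = 9.785
Sum = 66.425
66.425 is ≥ 60 and < 67 → D

D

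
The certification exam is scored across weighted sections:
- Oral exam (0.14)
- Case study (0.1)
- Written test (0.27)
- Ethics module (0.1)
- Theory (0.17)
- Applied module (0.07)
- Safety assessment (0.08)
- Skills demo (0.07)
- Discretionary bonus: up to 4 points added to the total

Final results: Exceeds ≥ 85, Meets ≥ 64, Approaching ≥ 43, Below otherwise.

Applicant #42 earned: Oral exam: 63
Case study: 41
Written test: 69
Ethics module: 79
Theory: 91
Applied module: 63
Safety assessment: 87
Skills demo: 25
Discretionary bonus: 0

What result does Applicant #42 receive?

Weighted total:
  Oral exam 63 × 0.14 = 8.82
  Case study 41 × 0.1 = 4.1
  Written test 69 × 0.27 = 18.63
  Ethics module 79 × 0.1 = 7.9
  Theory 91 × 0.17 = 15.47
  Applied module 63 × 0.07 = 4.41
  Safety assessment 87 × 0.08 = 6.96
  Skills demo 25 × 0.07 = 1.75
Sum = 68.04
Discretionary bonus: 68.04 + 0 = 68.04
68.04 is ≥ 64 and < 85 → Meets

Meets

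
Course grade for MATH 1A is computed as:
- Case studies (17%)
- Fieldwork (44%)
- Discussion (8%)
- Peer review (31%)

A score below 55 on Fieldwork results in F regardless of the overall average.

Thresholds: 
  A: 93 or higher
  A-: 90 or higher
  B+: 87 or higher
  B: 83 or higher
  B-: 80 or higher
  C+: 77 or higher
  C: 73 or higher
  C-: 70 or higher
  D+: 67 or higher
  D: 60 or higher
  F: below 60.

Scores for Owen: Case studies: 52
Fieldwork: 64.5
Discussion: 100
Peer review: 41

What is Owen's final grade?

F

Fieldwork score 64.5 ≥ 55: minimum met.
Weighted total:
  Case studies 52 × 0.17 = 8.84
  Fieldwork 64.5 × 0.44 = 28.38
  Discussion 100 × 0.08 = 8
  Peer review 41 × 0.31 = 12.71
Sum = 57.93
57.93 < 60 → F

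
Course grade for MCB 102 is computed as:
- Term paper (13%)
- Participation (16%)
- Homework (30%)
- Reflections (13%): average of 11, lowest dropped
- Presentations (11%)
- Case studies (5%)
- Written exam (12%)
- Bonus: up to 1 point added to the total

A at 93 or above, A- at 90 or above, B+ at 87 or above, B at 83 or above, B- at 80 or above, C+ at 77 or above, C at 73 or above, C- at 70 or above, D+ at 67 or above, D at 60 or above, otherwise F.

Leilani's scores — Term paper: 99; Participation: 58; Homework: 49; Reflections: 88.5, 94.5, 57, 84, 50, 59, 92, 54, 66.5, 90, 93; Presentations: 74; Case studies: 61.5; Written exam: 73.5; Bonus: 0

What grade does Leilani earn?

Reflections: drop 50 → average of remaining 10 = 778.5/10 = 77.85
Weighted total:
  Term paper 99 × 0.13 = 12.87
  Participation 58 × 0.16 = 9.28
  Homework 49 × 0.3 = 14.7
  Reflections 77.85 × 0.13 = 10.1205
  Presentations 74 × 0.11 = 8.14
  Case studies 61.5 × 0.05 = 3.075
  Written exam 73.5 × 0.12 = 8.82
Sum = 67.0055
Bonus: 67.0055 + 0 = 67.0055
67.0055 is ≥ 67 and < 70 → D+

D+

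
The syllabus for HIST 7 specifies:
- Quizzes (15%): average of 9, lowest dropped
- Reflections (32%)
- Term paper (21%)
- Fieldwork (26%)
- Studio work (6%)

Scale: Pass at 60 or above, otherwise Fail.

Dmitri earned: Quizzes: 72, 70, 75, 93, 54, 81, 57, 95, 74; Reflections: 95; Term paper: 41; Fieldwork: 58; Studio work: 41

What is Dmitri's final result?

Quizzes: drop 54 → average of remaining 8 = 617/8 = 77.125
Weighted total:
  Quizzes 77.125 × 0.15 = 11.56875
  Reflections 95 × 0.32 = 30.4
  Term paper 41 × 0.21 = 8.61
  Fieldwork 58 × 0.26 = 15.08
  Studio work 41 × 0.06 = 2.46
Sum = 68.11875
68.11875 ≥ 60 → Pass

Pass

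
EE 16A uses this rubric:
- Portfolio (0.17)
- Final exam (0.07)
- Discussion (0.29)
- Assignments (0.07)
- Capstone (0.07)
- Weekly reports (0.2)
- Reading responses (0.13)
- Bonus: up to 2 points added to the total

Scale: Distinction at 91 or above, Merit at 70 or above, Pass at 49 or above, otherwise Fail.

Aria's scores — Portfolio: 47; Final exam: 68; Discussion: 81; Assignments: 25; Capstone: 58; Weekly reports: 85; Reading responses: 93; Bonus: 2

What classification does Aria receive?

Weighted total:
  Portfolio 47 × 0.17 = 7.99
  Final exam 68 × 0.07 = 4.76
  Discussion 81 × 0.29 = 23.49
  Assignments 25 × 0.07 = 1.75
  Capstone 58 × 0.07 = 4.06
  Weekly reports 85 × 0.2 = 17
  Reading responses 93 × 0.13 = 12.09
Sum = 71.14
Bonus: 71.14 + 2 = 73.14
73.14 is ≥ 70 and < 91 → Merit

Merit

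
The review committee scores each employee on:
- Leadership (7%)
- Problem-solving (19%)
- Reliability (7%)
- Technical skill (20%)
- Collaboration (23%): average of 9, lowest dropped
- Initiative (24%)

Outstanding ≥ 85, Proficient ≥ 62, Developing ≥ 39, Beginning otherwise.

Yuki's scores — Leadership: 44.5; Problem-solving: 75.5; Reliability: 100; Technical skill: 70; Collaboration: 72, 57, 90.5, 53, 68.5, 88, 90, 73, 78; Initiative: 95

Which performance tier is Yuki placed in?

Collaboration: drop 53 → average of remaining 8 = 617/8 = 77.125
Weighted total:
  Leadership 44.5 × 0.07 = 3.115
  Problem-solving 75.5 × 0.19 = 14.345
  Reliability 100 × 0.07 = 7
  Technical skill 70 × 0.2 = 14
  Collaboration 77.125 × 0.23 = 17.73875
  Initiative 95 × 0.24 = 22.8
Sum = 78.99875
78.99875 is ≥ 62 and < 85 → Proficient

Proficient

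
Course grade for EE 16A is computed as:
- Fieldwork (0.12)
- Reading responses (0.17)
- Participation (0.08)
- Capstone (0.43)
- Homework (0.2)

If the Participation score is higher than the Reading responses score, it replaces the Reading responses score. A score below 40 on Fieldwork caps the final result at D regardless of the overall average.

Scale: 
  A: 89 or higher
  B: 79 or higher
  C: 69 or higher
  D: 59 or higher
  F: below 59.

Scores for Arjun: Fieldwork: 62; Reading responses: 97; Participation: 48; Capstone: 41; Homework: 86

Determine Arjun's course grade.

Participation (48) ≤ Reading responses (97), so Reading responses stays at 97.
Fieldwork score 62 ≥ 40: minimum met.
Weighted total:
  Fieldwork 62 × 0.12 = 7.44
  Reading responses 97 × 0.17 = 16.49
  Participation 48 × 0.08 = 3.84
  Capstone 41 × 0.43 = 17.63
  Homework 86 × 0.2 = 17.2
Sum = 62.6
62.6 is ≥ 59 and < 69 → D

D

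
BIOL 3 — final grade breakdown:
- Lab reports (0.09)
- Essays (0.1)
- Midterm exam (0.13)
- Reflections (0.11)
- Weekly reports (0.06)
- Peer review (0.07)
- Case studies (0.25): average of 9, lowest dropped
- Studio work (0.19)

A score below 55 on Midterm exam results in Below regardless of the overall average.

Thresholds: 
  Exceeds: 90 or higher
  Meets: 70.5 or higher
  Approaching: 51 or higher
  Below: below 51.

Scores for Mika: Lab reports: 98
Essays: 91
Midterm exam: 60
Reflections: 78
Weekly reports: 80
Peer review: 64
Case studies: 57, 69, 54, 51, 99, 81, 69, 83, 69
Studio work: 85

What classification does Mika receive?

Meets

Case studies: drop 51 → average of remaining 8 = 581/8 = 72.625
Midterm exam score 60 ≥ 55: minimum met.
Weighted total:
  Lab reports 98 × 0.09 = 8.82
  Essays 91 × 0.1 = 9.1
  Midterm exam 60 × 0.13 = 7.8
  Reflections 78 × 0.11 = 8.58
  Weekly reports 80 × 0.06 = 4.8
  Peer review 64 × 0.07 = 4.48
  Case studies 72.625 × 0.25 = 18.15625
  Studio work 85 × 0.19 = 16.15
Sum = 77.88625
77.88625 is ≥ 70.5 and < 90 → Meets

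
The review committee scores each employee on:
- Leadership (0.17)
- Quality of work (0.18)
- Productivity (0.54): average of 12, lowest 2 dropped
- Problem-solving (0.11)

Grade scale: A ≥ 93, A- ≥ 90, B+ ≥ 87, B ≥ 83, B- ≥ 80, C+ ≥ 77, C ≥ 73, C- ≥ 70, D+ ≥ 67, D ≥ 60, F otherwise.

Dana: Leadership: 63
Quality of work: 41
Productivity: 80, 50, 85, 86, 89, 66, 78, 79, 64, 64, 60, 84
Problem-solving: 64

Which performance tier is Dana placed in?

Productivity: drop 50, 60 → average of remaining 10 = 775/10 = 77.5
Weighted total:
  Leadership 63 × 0.17 = 10.71
  Quality of work 41 × 0.18 = 7.38
  Productivity 77.5 × 0.54 = 41.85
  Problem-solving 64 × 0.11 = 7.04
Sum = 66.98
66.98 is ≥ 60 and < 67 → D

D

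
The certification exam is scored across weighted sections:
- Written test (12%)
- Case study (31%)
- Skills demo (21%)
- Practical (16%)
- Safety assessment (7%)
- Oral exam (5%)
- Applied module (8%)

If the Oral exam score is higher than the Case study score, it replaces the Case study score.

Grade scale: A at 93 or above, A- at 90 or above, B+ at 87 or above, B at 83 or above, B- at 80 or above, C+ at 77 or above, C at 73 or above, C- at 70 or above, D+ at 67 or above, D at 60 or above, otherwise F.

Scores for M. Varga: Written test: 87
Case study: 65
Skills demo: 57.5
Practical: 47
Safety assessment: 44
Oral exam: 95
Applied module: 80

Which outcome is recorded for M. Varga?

C

Oral exam (95) > Case study (65), so Case study counts as 95.
Weighted total:
  Written test 87 × 0.12 = 10.44
  Case study 95 × 0.31 = 29.45
  Skills demo 57.5 × 0.21 = 12.075
  Practical 47 × 0.16 = 7.52
  Safety assessment 44 × 0.07 = 3.08
  Oral exam 95 × 0.05 = 4.75
  Applied module 80 × 0.08 = 6.4
Sum = 73.715
73.715 is ≥ 73 and < 77 → C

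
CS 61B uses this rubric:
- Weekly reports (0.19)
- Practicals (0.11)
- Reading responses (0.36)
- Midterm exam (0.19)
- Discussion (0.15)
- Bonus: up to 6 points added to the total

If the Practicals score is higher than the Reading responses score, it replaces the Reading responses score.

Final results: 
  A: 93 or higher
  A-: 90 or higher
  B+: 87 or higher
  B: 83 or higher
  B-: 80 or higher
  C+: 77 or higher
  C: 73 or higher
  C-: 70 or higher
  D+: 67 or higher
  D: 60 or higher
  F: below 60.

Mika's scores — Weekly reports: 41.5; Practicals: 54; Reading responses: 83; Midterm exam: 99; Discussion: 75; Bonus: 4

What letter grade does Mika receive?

C+

Practicals (54) ≤ Reading responses (83), so Reading responses stays at 83.
Weighted total:
  Weekly reports 41.5 × 0.19 = 7.885
  Practicals 54 × 0.11 = 5.94
  Reading responses 83 × 0.36 = 29.88
  Midterm exam 99 × 0.19 = 18.81
  Discussion 75 × 0.15 = 11.25
Sum = 73.765
Bonus: 73.765 + 4 = 77.765
77.765 is ≥ 77 and < 80 → C+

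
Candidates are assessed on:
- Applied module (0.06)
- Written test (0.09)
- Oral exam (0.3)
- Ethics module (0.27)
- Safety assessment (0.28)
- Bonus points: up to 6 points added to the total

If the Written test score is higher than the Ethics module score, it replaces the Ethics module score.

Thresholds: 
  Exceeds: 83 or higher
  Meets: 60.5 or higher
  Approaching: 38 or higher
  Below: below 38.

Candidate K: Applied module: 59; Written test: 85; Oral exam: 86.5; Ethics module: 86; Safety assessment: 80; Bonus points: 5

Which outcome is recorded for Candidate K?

Written test (85) ≤ Ethics module (86), so Ethics module stays at 86.
Weighted total:
  Applied module 59 × 0.06 = 3.54
  Written test 85 × 0.09 = 7.65
  Oral exam 86.5 × 0.3 = 25.95
  Ethics module 86 × 0.27 = 23.22
  Safety assessment 80 × 0.28 = 22.4
Sum = 82.76
Bonus points: 82.76 + 5 = 87.76
87.76 ≥ 83 → Exceeds

Exceeds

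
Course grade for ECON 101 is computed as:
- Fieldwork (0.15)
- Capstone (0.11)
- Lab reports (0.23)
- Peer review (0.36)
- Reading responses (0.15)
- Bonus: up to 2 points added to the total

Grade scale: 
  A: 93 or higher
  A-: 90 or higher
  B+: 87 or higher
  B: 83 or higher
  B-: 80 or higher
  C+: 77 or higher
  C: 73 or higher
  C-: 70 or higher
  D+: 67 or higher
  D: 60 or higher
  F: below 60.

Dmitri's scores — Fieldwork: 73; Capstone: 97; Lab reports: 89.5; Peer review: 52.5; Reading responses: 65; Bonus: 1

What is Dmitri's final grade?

C-

Weighted total:
  Fieldwork 73 × 0.15 = 10.95
  Capstone 97 × 0.11 = 10.67
  Lab reports 89.5 × 0.23 = 20.585
  Peer review 52.5 × 0.36 = 18.9
  Reading responses 65 × 0.15 = 9.75
Sum = 70.855
Bonus: 70.855 + 1 = 71.855
71.855 is ≥ 70 and < 73 → C-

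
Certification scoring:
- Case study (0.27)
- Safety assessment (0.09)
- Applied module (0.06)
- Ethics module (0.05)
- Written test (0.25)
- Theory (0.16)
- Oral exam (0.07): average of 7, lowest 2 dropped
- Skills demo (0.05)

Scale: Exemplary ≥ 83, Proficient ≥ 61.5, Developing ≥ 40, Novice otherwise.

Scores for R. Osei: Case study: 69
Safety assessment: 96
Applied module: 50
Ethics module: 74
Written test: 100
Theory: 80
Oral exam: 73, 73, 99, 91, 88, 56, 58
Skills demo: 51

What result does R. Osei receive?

Proficient

Oral exam: drop 56, 58 → average of remaining 5 = 424/5 = 84.8
Weighted total:
  Case study 69 × 0.27 = 18.63
  Safety assessment 96 × 0.09 = 8.64
  Applied module 50 × 0.06 = 3
  Ethics module 74 × 0.05 = 3.7
  Written test 100 × 0.25 = 25
  Theory 80 × 0.16 = 12.8
  Oral exam 84.8 × 0.07 = 5.936
  Skills demo 51 × 0.05 = 2.55
Sum = 80.256
80.256 is ≥ 61.5 and < 83 → Proficient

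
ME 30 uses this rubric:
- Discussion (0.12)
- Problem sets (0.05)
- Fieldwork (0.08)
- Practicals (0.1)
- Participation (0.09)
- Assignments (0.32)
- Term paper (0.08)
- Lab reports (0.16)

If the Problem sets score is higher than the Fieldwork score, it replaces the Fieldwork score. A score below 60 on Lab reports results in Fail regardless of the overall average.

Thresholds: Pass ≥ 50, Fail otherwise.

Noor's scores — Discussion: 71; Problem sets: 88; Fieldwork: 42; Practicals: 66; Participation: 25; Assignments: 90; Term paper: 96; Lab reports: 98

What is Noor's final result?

Problem sets (88) > Fieldwork (42), so Fieldwork counts as 88.
Lab reports score 98 ≥ 60: minimum met.
Weighted total:
  Discussion 71 × 0.12 = 8.52
  Problem sets 88 × 0.05 = 4.4
  Fieldwork 88 × 0.08 = 7.04
  Practicals 66 × 0.1 = 6.6
  Participation 25 × 0.09 = 2.25
  Assignments 90 × 0.32 = 28.8
  Term paper 96 × 0.08 = 7.68
  Lab reports 98 × 0.16 = 15.68
Sum = 80.97
80.97 ≥ 50 → Pass

Pass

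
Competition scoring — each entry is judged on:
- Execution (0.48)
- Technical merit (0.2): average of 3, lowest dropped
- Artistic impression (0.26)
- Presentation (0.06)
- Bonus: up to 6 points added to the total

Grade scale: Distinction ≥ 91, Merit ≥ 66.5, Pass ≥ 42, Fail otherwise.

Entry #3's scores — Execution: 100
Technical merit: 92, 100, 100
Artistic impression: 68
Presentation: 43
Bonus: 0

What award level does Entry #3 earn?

Technical merit: drop 92 → average of remaining 2 = 200/2 = 100
Weighted total:
  Execution 100 × 0.48 = 48
  Technical merit 100 × 0.2 = 20
  Artistic impression 68 × 0.26 = 17.68
  Presentation 43 × 0.06 = 2.58
Sum = 88.26
Bonus: 88.26 + 0 = 88.26
88.26 is ≥ 66.5 and < 91 → Merit

Merit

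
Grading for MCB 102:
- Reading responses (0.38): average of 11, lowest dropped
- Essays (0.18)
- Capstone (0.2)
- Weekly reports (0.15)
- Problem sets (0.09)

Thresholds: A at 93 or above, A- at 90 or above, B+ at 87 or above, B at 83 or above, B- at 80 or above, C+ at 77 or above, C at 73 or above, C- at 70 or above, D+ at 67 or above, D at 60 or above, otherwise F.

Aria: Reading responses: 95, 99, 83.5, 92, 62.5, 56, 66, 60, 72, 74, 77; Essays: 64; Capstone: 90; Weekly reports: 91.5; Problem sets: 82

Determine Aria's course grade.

B-

Reading responses: drop 56 → average of remaining 10 = 781/10 = 78.1
Weighted total:
  Reading responses 78.1 × 0.38 = 29.678
  Essays 64 × 0.18 = 11.52
  Capstone 90 × 0.2 = 18
  Weekly reports 91.5 × 0.15 = 13.725
  Problem sets 82 × 0.09 = 7.38
Sum = 80.303
80.303 is ≥ 80 and < 83 → B-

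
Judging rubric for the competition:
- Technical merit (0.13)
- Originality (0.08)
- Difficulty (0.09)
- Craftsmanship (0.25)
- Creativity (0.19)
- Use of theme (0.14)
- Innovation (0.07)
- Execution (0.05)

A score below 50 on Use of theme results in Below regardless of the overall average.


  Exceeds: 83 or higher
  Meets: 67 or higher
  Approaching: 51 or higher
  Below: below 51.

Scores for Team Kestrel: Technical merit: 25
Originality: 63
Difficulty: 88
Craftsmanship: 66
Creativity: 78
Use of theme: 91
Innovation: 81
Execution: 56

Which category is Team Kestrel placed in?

Meets

Use of theme score 91 ≥ 50: minimum met.
Weighted total:
  Technical merit 25 × 0.13 = 3.25
  Originality 63 × 0.08 = 5.04
  Difficulty 88 × 0.09 = 7.92
  Craftsmanship 66 × 0.25 = 16.5
  Creativity 78 × 0.19 = 14.82
  Use of theme 91 × 0.14 = 12.74
  Innovation 81 × 0.07 = 5.67
  Execution 56 × 0.05 = 2.8
Sum = 68.74
68.74 is ≥ 67 and < 83 → Meets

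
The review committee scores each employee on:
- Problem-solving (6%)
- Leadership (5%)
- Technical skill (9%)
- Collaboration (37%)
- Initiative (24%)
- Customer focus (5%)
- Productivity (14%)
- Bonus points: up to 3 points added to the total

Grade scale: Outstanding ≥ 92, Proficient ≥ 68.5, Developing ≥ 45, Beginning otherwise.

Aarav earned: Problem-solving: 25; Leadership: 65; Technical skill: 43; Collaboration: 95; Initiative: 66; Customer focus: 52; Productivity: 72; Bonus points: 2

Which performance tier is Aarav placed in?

Weighted total:
  Problem-solving 25 × 0.06 = 1.5
  Leadership 65 × 0.05 = 3.25
  Technical skill 43 × 0.09 = 3.87
  Collaboration 95 × 0.37 = 35.15
  Initiative 66 × 0.24 = 15.84
  Customer focus 52 × 0.05 = 2.6
  Productivity 72 × 0.14 = 10.08
Sum = 72.29
Bonus points: 72.29 + 2 = 74.29
74.29 is ≥ 68.5 and < 92 → Proficient

Proficient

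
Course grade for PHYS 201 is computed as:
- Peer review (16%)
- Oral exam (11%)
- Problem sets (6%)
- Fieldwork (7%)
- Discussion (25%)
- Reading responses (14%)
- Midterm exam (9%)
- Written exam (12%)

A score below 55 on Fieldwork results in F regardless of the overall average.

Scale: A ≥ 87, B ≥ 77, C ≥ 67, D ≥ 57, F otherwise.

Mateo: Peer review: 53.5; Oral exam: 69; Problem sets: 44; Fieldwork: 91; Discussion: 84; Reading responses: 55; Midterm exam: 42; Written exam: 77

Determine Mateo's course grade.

Fieldwork score 91 ≥ 55: minimum met.
Weighted total:
  Peer review 53.5 × 0.16 = 8.56
  Oral exam 69 × 0.11 = 7.59
  Problem sets 44 × 0.06 = 2.64
  Fieldwork 91 × 0.07 = 6.37
  Discussion 84 × 0.25 = 21
  Reading responses 55 × 0.14 = 7.7
  Midterm exam 42 × 0.09 = 3.78
  Written exam 77 × 0.12 = 9.24
Sum = 66.88
66.88 is ≥ 57 and < 67 → D

D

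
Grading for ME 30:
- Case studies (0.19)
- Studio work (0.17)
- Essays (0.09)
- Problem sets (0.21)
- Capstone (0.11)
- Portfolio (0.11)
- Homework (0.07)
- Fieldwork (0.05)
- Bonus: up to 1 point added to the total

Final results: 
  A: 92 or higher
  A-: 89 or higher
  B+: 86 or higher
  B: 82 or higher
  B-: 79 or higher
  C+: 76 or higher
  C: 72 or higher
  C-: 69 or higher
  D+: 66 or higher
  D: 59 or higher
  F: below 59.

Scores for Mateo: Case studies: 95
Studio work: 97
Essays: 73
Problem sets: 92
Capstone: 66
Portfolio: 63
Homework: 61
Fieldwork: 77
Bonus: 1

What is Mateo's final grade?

B

Weighted total:
  Case studies 95 × 0.19 = 18.05
  Studio work 97 × 0.17 = 16.49
  Essays 73 × 0.09 = 6.57
  Problem sets 92 × 0.21 = 19.32
  Capstone 66 × 0.11 = 7.26
  Portfolio 63 × 0.11 = 6.93
  Homework 61 × 0.07 = 4.27
  Fieldwork 77 × 0.05 = 3.85
Sum = 82.74
Bonus: 82.74 + 1 = 83.74
83.74 is ≥ 82 and < 86 → B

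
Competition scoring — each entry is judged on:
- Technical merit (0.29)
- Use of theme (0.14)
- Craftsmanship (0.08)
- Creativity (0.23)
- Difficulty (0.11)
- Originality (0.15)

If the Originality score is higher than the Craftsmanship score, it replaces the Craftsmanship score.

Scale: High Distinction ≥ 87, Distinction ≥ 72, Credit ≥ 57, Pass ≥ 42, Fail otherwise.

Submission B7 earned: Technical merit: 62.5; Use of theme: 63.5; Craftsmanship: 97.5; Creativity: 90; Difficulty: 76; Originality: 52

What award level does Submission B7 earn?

Credit

Originality (52) ≤ Craftsmanship (97.5), so Craftsmanship stays at 97.5.
Weighted total:
  Technical merit 62.5 × 0.29 = 18.125
  Use of theme 63.5 × 0.14 = 8.89
  Craftsmanship 97.5 × 0.08 = 7.8
  Creativity 90 × 0.23 = 20.7
  Difficulty 76 × 0.11 = 8.36
  Originality 52 × 0.15 = 7.8
Sum = 71.675
71.675 is ≥ 57 and < 72 → Credit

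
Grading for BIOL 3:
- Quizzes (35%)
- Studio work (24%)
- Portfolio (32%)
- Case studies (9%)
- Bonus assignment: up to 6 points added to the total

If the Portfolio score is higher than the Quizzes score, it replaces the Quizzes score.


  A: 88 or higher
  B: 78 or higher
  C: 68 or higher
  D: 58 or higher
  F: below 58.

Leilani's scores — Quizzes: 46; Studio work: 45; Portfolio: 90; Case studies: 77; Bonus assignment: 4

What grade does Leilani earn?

B

Portfolio (90) > Quizzes (46), so Quizzes counts as 90.
Weighted total:
  Quizzes 90 × 0.35 = 31.5
  Studio work 45 × 0.24 = 10.8
  Portfolio 90 × 0.32 = 28.8
  Case studies 77 × 0.09 = 6.93
Sum = 78.03
Bonus assignment: 78.03 + 4 = 82.03
82.03 is ≥ 78 and < 88 → B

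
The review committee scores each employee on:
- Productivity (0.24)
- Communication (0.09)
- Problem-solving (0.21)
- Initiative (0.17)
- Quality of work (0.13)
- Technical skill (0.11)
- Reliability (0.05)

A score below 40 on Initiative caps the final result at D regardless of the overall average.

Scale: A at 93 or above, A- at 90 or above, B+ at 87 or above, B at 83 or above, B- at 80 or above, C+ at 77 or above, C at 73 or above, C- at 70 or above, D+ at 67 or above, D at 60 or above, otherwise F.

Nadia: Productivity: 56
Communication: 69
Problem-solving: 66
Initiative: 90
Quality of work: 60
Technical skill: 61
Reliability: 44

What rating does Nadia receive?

D

Initiative score 90 ≥ 40: minimum met.
Weighted total:
  Productivity 56 × 0.24 = 13.44
  Communication 69 × 0.09 = 6.21
  Problem-solving 66 × 0.21 = 13.86
  Initiative 90 × 0.17 = 15.3
  Quality of work 60 × 0.13 = 7.8
  Technical skill 61 × 0.11 = 6.71
  Reliability 44 × 0.05 = 2.2
Sum = 65.52
65.52 is ≥ 60 and < 67 → D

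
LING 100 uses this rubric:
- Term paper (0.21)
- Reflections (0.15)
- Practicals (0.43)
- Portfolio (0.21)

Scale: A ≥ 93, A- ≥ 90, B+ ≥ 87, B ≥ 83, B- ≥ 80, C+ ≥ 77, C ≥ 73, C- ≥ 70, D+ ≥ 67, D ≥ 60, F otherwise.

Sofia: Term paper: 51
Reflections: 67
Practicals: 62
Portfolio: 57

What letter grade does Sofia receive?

F

Weighted total:
  Term paper 51 × 0.21 = 10.71
  Reflections 67 × 0.15 = 10.05
  Practicals 62 × 0.43 = 26.66
  Portfolio 57 × 0.21 = 11.97
Sum = 59.39
59.39 < 60 → F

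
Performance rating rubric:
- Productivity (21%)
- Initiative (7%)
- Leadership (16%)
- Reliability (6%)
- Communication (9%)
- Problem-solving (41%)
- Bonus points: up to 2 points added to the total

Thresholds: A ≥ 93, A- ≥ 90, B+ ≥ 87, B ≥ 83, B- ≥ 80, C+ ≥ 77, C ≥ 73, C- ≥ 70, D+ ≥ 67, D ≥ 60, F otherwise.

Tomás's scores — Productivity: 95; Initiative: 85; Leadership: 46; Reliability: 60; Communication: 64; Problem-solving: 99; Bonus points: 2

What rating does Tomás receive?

Weighted total:
  Productivity 95 × 0.21 = 19.95
  Initiative 85 × 0.07 = 5.95
  Leadership 46 × 0.16 = 7.36
  Reliability 60 × 0.06 = 3.6
  Communication 64 × 0.09 = 5.76
  Problem-solving 99 × 0.41 = 40.59
Sum = 83.21
Bonus points: 83.21 + 2 = 85.21
85.21 is ≥ 83 and < 87 → B

B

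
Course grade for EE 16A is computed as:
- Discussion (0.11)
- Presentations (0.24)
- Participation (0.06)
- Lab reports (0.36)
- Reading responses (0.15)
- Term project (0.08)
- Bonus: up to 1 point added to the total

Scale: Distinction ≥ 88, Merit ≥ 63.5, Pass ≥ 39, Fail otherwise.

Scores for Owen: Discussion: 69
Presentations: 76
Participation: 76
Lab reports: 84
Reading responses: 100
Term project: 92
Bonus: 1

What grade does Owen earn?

Weighted total:
  Discussion 69 × 0.11 = 7.59
  Presentations 76 × 0.24 = 18.24
  Participation 76 × 0.06 = 4.56
  Lab reports 84 × 0.36 = 30.24
  Reading responses 100 × 0.15 = 15
  Term project 92 × 0.08 = 7.36
Sum = 82.99
Bonus: 82.99 + 1 = 83.99
83.99 is ≥ 63.5 and < 88 → Merit

Merit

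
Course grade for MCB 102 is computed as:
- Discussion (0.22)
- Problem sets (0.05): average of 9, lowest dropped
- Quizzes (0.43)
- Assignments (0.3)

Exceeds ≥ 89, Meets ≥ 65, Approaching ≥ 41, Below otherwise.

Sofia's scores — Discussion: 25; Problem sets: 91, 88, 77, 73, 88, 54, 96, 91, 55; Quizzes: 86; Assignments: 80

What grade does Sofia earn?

Problem sets: drop 54 → average of remaining 8 = 659/8 = 82.375
Weighted total:
  Discussion 25 × 0.22 = 5.5
  Problem sets 82.375 × 0.05 = 4.11875
  Quizzes 86 × 0.43 = 36.98
  Assignments 80 × 0.3 = 24
Sum = 70.59875
70.59875 is ≥ 65 and < 89 → Meets

Meets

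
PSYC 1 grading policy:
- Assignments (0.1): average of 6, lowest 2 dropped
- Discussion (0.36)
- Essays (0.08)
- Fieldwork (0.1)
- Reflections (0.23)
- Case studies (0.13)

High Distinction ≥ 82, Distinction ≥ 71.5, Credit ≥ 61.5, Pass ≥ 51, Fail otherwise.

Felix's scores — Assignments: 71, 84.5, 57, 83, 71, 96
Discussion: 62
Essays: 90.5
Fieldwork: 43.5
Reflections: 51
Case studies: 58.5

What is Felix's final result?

Assignments: drop 57, 71 → average of remaining 4 = 334.5/4 = 83.625
Weighted total:
  Assignments 83.625 × 0.1 = 8.3625
  Discussion 62 × 0.36 = 22.32
  Essays 90.5 × 0.08 = 7.24
  Fieldwork 43.5 × 0.1 = 4.35
  Reflections 51 × 0.23 = 11.73
  Case studies 58.5 × 0.13 = 7.605
Sum = 61.6075
61.6075 is ≥ 61.5 and < 71.5 → Credit

Credit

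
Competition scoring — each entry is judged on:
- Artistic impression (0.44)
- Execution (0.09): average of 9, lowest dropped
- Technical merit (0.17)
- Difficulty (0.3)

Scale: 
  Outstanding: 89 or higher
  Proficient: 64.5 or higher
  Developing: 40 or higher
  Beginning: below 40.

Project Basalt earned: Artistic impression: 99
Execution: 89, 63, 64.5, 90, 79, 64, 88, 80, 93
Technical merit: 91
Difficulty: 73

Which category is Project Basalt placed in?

Execution: drop 63 → average of remaining 8 = 647.5/8 = 80.9375
Weighted total:
  Artistic impression 99 × 0.44 = 43.56
  Execution 80.9375 × 0.09 = 7.284375
  Technical merit 91 × 0.17 = 15.47
  Difficulty 73 × 0.3 = 21.9
Sum = 88.214375
88.214375 is ≥ 64.5 and < 89 → Proficient

Proficient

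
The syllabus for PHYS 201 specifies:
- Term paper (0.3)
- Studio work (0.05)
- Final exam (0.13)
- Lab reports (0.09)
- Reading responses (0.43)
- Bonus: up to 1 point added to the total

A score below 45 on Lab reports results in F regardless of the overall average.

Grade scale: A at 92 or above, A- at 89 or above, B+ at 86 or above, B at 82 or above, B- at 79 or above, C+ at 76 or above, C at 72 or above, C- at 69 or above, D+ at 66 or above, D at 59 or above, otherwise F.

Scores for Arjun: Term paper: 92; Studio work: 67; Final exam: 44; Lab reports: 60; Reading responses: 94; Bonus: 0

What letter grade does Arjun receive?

Lab reports score 60 ≥ 45: minimum met.
Weighted total:
  Term paper 92 × 0.3 = 27.6
  Studio work 67 × 0.05 = 3.35
  Final exam 44 × 0.13 = 5.72
  Lab reports 60 × 0.09 = 5.4
  Reading responses 94 × 0.43 = 40.42
Sum = 82.49
Bonus: 82.49 + 0 = 82.49
82.49 is ≥ 82 and < 86 → B

B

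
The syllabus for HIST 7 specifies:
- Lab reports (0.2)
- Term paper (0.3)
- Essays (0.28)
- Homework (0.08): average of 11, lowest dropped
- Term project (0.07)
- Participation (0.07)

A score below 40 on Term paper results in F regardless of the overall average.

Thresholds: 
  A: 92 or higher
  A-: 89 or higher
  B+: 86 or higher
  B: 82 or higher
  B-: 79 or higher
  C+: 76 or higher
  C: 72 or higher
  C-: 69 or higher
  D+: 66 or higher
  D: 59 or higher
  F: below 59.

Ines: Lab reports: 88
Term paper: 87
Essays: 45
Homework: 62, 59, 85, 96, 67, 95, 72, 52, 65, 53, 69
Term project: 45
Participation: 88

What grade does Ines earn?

Homework: drop 52 → average of remaining 10 = 723/10 = 72.3
Term paper score 87 ≥ 40: minimum met.
Weighted total:
  Lab reports 88 × 0.2 = 17.6
  Term paper 87 × 0.3 = 26.1
  Essays 45 × 0.28 = 12.6
  Homework 72.3 × 0.08 = 5.784
  Term project 45 × 0.07 = 3.15
  Participation 88 × 0.07 = 6.16
Sum = 71.394
71.394 is ≥ 69 and < 72 → C-

C-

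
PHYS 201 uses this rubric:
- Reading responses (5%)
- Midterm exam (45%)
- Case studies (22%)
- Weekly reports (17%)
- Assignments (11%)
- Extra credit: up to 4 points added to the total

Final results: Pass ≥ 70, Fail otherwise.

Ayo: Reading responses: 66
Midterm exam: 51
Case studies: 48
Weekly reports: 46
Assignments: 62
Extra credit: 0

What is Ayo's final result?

Weighted total:
  Reading responses 66 × 0.05 = 3.3
  Midterm exam 51 × 0.45 = 22.95
  Case studies 48 × 0.22 = 10.56
  Weekly reports 46 × 0.17 = 7.82
  Assignments 62 × 0.11 = 6.82
Sum = 51.45
Extra credit: 51.45 + 0 = 51.45
51.45 < 70 → Fail

Fail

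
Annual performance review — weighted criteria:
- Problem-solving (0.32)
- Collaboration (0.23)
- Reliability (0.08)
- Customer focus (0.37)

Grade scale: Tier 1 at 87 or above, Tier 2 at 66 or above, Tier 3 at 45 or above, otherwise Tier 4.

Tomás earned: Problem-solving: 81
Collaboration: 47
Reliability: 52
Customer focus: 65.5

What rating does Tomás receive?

Weighted total:
  Problem-solving 81 × 0.32 = 25.92
  Collaboration 47 × 0.23 = 10.81
  Reliability 52 × 0.08 = 4.16
  Customer focus 65.5 × 0.37 = 24.235
Sum = 65.125
65.125 is ≥ 45 and < 66 → Tier 3

Tier 3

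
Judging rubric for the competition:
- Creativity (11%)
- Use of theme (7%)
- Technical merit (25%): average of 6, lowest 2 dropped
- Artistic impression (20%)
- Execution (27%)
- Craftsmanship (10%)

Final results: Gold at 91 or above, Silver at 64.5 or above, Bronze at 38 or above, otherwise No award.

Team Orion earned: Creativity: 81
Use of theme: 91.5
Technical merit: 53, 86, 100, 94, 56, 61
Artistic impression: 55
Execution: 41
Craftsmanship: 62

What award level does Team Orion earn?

Technical merit: drop 53, 56 → average of remaining 4 = 341/4 = 85.25
Weighted total:
  Creativity 81 × 0.11 = 8.91
  Use of theme 91.5 × 0.07 = 6.405
  Technical merit 85.25 × 0.25 = 21.3125
  Artistic impression 55 × 0.2 = 11
  Execution 41 × 0.27 = 11.07
  Craftsmanship 62 × 0.1 = 6.2
Sum = 64.8975
64.8975 is ≥ 64.5 and < 91 → Silver

Silver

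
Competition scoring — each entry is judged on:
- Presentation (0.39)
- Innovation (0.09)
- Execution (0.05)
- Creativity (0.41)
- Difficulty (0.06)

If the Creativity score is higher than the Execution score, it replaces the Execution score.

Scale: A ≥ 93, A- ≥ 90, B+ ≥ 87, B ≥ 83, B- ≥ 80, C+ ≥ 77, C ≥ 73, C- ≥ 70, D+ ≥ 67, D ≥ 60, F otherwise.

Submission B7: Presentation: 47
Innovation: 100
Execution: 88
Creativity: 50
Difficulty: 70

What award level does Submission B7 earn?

F

Creativity (50) ≤ Execution (88), so Execution stays at 88.
Weighted total:
  Presentation 47 × 0.39 = 18.33
  Innovation 100 × 0.09 = 9
  Execution 88 × 0.05 = 4.4
  Creativity 50 × 0.41 = 20.5
  Difficulty 70 × 0.06 = 4.2
Sum = 56.43
56.43 < 60 → F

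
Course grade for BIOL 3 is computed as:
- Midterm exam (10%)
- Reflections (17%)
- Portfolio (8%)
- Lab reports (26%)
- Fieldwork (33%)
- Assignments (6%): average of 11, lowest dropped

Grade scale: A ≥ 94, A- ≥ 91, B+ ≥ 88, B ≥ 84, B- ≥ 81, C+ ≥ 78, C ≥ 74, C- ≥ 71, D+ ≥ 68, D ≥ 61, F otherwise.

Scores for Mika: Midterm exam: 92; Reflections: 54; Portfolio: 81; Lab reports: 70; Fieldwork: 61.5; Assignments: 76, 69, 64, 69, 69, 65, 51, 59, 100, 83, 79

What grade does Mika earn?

Assignments: drop 51 → average of remaining 10 = 733/10 = 73.3
Weighted total:
  Midterm exam 92 × 0.1 = 9.2
  Reflections 54 × 0.17 = 9.18
  Portfolio 81 × 0.08 = 6.48
  Lab reports 70 × 0.26 = 18.2
  Fieldwork 61.5 × 0.33 = 20.295
  Assignments 73.3 × 0.06 = 4.398
Sum = 67.753
67.753 is ≥ 61 and < 68 → D

D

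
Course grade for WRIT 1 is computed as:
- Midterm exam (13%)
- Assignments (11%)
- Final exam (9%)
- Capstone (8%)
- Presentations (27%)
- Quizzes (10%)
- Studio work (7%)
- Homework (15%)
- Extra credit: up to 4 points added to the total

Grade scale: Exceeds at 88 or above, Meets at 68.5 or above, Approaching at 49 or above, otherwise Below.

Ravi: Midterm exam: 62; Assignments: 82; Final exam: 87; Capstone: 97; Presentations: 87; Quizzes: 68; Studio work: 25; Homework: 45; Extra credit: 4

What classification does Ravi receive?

Weighted total:
  Midterm exam 62 × 0.13 = 8.06
  Assignments 82 × 0.11 = 9.02
  Final exam 87 × 0.09 = 7.83
  Capstone 97 × 0.08 = 7.76
  Presentations 87 × 0.27 = 23.49
  Quizzes 68 × 0.1 = 6.8
  Studio work 25 × 0.07 = 1.75
  Homework 45 × 0.15 = 6.75
Sum = 71.46
Extra credit: 71.46 + 4 = 75.46
75.46 is ≥ 68.5 and < 88 → Meets

Meets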